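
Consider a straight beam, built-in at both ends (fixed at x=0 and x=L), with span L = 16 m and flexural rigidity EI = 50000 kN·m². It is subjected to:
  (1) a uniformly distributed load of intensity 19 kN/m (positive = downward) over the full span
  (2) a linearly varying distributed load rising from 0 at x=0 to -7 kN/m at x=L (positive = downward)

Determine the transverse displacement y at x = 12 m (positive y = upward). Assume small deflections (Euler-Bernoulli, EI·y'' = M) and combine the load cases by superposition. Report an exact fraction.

Load 1 — uniform load w=19 kN/m over full span:
  y_1 = -wx²(L-x)²/(24EI) = -19·12²·(16-12)²/(24·50000) = -114/3125 m
Load 2 — triangular load w₀=-7 kN/m (0→w₀ over full span):
  y_2 = -w₀x²(L-x)²(x+2L)/(120LEI) = -(-7)·12²·(16-12)²·(12+2·16)/(120·16·50000) = 231/31250 m
Superposition: y = Σ y_i = -909/31250 m ≈ -0.029088 m

y(12) = -909/31250 m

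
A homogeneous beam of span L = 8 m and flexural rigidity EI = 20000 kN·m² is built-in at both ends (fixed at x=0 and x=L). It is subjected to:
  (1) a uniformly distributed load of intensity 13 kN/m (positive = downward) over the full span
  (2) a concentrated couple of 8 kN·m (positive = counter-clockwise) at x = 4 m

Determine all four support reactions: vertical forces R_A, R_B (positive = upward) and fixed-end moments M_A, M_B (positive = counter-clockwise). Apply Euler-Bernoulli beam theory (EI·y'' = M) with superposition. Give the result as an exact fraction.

Load 1 — uniform load w=13 kN/m over full span:
  R_A = wL/2 = 13·8/2 = 52 kN
  M_A = wL²/12 = 13·8²/12 = 208/3 kN·m
  R_B = wL/2 = 13·8/2 = 52 kN
  M_B = -wL²/12 = -13·8²/12 = -208/3 kN·m
Load 2 — applied couple M₀=8 kN·m at a=4 m (b=L-a=4):
  R_A = 6M₀ab/L³ = 6·8·4·4/8³ = 3/2 kN
  M_A = M₀b(2a-b)/L² = 8·4·(2·4-4)/8² = 2 kN·m
  R_B = -6M₀ab/L³ = -6·8·4·4/8³ = -3/2 kN
  M_B = M₀a(2b-a)/L² = 8·4·(2·4-4)/8² = 2 kN·m
Superposition: R_A = 107/2 kN, M_A = 214/3 kN·m, R_B = 101/2 kN, M_B = -202/3 kN·m

R_A = 107/2 kN, M_A = 214/3 kN·m, R_B = 101/2 kN, M_B = -202/3 kN·m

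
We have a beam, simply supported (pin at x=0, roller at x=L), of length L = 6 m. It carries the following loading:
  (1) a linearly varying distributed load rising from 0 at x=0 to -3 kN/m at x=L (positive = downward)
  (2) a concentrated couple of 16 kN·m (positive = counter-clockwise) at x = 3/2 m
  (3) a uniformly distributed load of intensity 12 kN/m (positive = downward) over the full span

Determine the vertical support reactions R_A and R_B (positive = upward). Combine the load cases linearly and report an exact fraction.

Load 1 — triangular load w₀=-3 kN/m (0→w₀ over full span):
  R_A = w₀L/6 = (-3)·6/6 = -3 kN
  R_B = w₀L/3 = (-3)·6/3 = -6 kN
Load 2 — applied couple M₀=16 kN·m at a=3/2 m (b=L-a=9/2):
  R_A = M₀/L = 16/6 = 8/3 kN
  R_B = -M₀/L = -16/6 = -8/3 kN
Load 3 — uniform load w=12 kN/m over full span:
  R_A = wL/2 = 12·6/2 = 36 kN
  R_B = wL/2 = 12·6/2 = 36 kN
Superposition: R_A = 107/3 kN, R_B = 82/3 kN

R_A = 107/3 kN, R_B = 82/3 kN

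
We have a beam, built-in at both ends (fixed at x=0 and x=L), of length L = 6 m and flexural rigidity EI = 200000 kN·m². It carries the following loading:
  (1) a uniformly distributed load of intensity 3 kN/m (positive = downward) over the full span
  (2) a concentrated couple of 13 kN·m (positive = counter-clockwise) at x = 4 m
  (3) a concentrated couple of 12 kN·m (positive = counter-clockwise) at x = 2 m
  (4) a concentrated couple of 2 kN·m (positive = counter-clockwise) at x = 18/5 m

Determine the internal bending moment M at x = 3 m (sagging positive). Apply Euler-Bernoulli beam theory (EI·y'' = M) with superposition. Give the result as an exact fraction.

Load 1 — uniform load w=3 kN/m over full span:
  M_1 = wLx/2 - wL²/12 - wx²/2 = 3·6·3/2 - 3·6²/12 - 3·3²/2 = 9/2 kN·m
Load 2 — applied couple M₀=13 kN·m at a=4 m (b=L-a=2):
  M_2 = R_Ax - M_A  [x≤a] with R_A=26/9, M_A=13/3 = (26/9)·3 - (13/3) = 13/3 kN·m
Load 3 — applied couple M₀=12 kN·m at a=2 m (b=L-a=4):
  M_3 = R_Ax - M_A - M₀  [x>a] with R_A=8/3, M_A=0 = (8/3)·3 - 0 - 12 = -4 kN·m
Load 4 — applied couple M₀=2 kN·m at a=18/5 m (b=L-a=12/5):
  M_4 = R_Ax - M_A  [x≤a] with R_A=12/25, M_A=16/25 = (12/25)·3 - (16/25) = 4/5 kN·m
Superposition: M = Σ M_i = 169/30 kN·m ≈ 5.633333 kN·m

M(3) = 169/30 kN·m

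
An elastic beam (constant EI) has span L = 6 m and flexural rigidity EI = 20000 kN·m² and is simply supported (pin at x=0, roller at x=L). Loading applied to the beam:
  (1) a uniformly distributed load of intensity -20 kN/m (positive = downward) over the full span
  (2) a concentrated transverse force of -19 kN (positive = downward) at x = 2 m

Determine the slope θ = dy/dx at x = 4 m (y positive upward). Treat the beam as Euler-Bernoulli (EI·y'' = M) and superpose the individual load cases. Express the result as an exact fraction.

θ(4) = -97/18000 rad

Load 1 — uniform load w=-20 kN/m over full span:
  θ_1 = -w(L³-6Lx²+4x³)/(24EI) = -(-20)·(6³-6·6·4²+4·4³)/(24·20000) = -13/3000 rad
Load 2 — point force P=-19 kN at a=2 m (b=L-a=4):
  θ_2 = -Pa(2L²-6Lx+3x²+a²)/(6LEI)  [x>a] = -(-19)·2·(2·6²-6·6·4+3·4²+2²)/(6·6·20000) = -19/18000 rad
Superposition: θ = Σ θ_i = -97/18000 rad ≈ -0.005389 rad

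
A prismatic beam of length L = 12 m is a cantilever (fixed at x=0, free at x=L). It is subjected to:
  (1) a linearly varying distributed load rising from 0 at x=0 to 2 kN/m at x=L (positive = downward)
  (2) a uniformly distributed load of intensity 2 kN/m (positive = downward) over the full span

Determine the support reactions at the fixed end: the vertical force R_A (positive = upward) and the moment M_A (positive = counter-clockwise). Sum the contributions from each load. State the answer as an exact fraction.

Load 1 — triangular load w₀=2 kN/m (0→w₀ over full span):
  R_A = w₀L/2 = 2·12/2 = 12 kN
  M_A = w₀L²/3 = 2·12²/3 = 96 kN·m
Load 2 — uniform load w=2 kN/m over full span:
  R_A = wL = 2·12 = 24 kN
  M_A = wL²/2 = 2·12²/2 = 144 kN·m
Superposition: R_A = 36 kN, M_A = 240 kN·m

R_A = 36 kN, M_A = 240 kN·m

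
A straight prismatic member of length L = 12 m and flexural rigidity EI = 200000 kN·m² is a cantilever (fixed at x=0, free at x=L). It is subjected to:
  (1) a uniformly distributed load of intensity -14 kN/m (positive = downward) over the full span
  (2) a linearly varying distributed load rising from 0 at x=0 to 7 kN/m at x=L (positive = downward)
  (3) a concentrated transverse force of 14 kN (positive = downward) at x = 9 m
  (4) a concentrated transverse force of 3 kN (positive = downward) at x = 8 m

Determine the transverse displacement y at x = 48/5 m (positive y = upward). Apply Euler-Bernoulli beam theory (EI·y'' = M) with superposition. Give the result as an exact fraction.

y(48/5) = 195885373/3125000000 m

Load 1 — uniform load w=-14 kN/m over full span:
  y_1 = -wx²(x²-4Lx+6L²)/(24EI) = -(-14)·(48/5)²·((48/5)²-4·12·(48/5)+6·12²)/(24·200000) = 260064/1953125 m
Load 2 — triangular load w₀=7 kN/m (0→w₀ over full span):
  y_2 = (w₀Lx³/12-w₀L²x²/6-w₀x⁵/(120L))/EI = (7·12·(48/5)³/12-7·12²·(48/5)²/6-7·(48/5)⁵/(120·12))/200000 = -2364768/48828125 m
Load 3 — point force P=14 kN at a=9 m (b=L-a=3):
  y_3 = -Pa²(3x-a)/(6EI)  [x>a] = -14·9²·(3·(48/5)-9)/(6·200000) = -18711/1000000 m
Load 4 — point force P=3 kN at a=8 m (b=L-a=4):
  y_4 = -Pa²(3x-a)/(6EI)  [x>a] = -3·8²·(3·(48/5)-8)/(6·200000) = -52/15625 m
Superposition: y = Σ y_i = 195885373/3125000000 m ≈ 0.062683 m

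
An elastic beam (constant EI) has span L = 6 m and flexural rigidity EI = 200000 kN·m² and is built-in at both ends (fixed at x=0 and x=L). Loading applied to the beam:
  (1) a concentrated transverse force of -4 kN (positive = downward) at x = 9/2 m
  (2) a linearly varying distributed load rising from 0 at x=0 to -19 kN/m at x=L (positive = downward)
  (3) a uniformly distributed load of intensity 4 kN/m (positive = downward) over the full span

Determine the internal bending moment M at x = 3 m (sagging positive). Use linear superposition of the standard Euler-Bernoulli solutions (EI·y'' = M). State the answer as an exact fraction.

M(3) = -9 kN·m

Load 1 — point force P=-4 kN at a=9/2 m (b=L-a=3/2):
  M_1 = Pb²(3a+b)x/L³ - Pab²/L²  [x≤a] = (-4)·(3/2)²·(3·(9/2)+(3/2))·3/6³ - (-4)·(9/2)·(3/2)²/6² = -3/4 kN·m
Load 2 — triangular load w₀=-19 kN/m (0→w₀ over full span):
  M_2 = 3w₀Lx/20 - w₀L²/30 - w₀x³/(6L) = 3·(-19)·6·3/20 - (-19)·6²/30 - (-19)·3³/(6·6) = -57/4 kN·m
Load 3 — uniform load w=4 kN/m over full span:
  M_3 = wLx/2 - wL²/12 - wx²/2 = 4·6·3/2 - 4·6²/12 - 4·3²/2 = 6 kN·m
Superposition: M = Σ M_i = -9 kN·m ≈ -9.000000 kN·m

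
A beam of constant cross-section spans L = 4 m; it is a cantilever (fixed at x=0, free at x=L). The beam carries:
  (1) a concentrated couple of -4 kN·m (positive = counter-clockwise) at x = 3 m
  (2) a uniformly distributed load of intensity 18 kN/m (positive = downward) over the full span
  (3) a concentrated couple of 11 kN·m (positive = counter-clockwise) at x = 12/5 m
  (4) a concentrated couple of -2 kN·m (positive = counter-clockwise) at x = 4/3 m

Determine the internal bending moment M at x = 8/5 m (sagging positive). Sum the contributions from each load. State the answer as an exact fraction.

Load 1 — applied couple M₀=-4 kN·m at a=3 m (b=L-a=1):
  M_1 = M₀  [x≤a] = (-4) = -4 kN·m
Load 2 — uniform load w=18 kN/m over full span:
  M_2 = -w(L-x)²/2 = -18·(4-(8/5))²/2 = -1296/25 kN·m
Load 3 — applied couple M₀=11 kN·m at a=12/5 m (b=L-a=8/5):
  M_3 = M₀  [x≤a] = 11 = 11 kN·m
Load 4 — applied couple M₀=-2 kN·m at a=4/3 m (b=L-a=8/3):
  M_4 = 0  [x>a] = 0 kN·m
Superposition: M = Σ M_i = -1121/25 kN·m ≈ -44.840000 kN·m

M(8/5) = -1121/25 kN·m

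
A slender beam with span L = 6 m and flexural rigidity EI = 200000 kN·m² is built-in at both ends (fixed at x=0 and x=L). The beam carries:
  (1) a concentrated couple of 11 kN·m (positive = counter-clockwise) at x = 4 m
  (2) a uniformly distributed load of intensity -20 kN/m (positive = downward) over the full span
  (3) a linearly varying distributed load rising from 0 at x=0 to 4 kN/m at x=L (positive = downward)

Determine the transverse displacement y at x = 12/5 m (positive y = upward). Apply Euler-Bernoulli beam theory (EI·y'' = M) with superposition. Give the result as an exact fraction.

Load 1 — applied couple M₀=11 kN·m at a=4 m (b=L-a=2):
  y_1 = (R_Ax³/6 - M_Ax²/2)/EI  [x≤a] with R_A=22/9, M_A=11/3 = ((22/9)·(12/5)³/6 - (11/3)·(12/5)²/2)/200000 = -77/3125000 m
Load 2 — uniform load w=-20 kN/m over full span:
  y_2 = -wx²(L-x)²/(24EI) = -(-20)·(12/5)²·(6-(12/5))²/(24·200000) = 243/781250 m
Load 3 — triangular load w₀=4 kN/m (0→w₀ over full span):
  y_3 = -w₀x²(L-x)²(x+2L)/(120LEI) = -4·(12/5)²·(6-(12/5))²·((12/5)+2·6)/(120·6·200000) = -1458/48828125 m
Superposition: y = Σ y_i = 100211/390625000 m ≈ 0.000257 m

y(12/5) = 100211/390625000 m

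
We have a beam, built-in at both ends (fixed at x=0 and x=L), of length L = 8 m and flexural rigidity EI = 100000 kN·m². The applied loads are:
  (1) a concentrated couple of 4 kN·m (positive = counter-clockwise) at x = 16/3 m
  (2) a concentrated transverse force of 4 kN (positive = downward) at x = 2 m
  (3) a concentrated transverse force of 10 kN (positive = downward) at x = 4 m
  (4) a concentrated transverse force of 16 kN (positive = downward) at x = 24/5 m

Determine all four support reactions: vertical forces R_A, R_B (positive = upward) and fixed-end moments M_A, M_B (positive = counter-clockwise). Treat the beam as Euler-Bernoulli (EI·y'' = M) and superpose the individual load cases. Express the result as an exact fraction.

Load 1 — applied couple M₀=4 kN·m at a=16/3 m (b=L-a=8/3):
  R_A = 6M₀ab/L³ = 6·4·(16/3)·(8/3)/8³ = 2/3 kN
  M_A = M₀b(2a-b)/L² = 4·(8/3)·(2·(16/3)-(8/3))/8² = 4/3 kN·m
  R_B = -6M₀ab/L³ = -6·4·(16/3)·(8/3)/8³ = -2/3 kN
  M_B = M₀a(2b-a)/L² = 4·(16/3)·(2·(8/3)-(16/3))/8² = 0 kN·m
Load 2 — point force P=4 kN at a=2 m (b=L-a=6):
  R_A = Pb²(3a+b)/L³ = 4·6²·(3·2+6)/8³ = 27/8 kN
  M_A = Pab²/L² = 4·2·6²/8² = 9/2 kN·m
  R_B = Pa²(a+3b)/L³ = 4·2²·(2+3·6)/8³ = 5/8 kN
  M_B = -Pa²b/L² = -4·2²·6/8² = -3/2 kN·m
Load 3 — point force P=10 kN at a=4 m (b=L-a=4):
  R_A = Pb²(3a+b)/L³ = 10·4²·(3·4+4)/8³ = 5 kN
  M_A = Pab²/L² = 10·4·4²/8² = 10 kN·m
  R_B = Pa²(a+3b)/L³ = 10·4²·(4+3·4)/8³ = 5 kN
  M_B = -Pa²b/L² = -10·4²·4/8² = -10 kN·m
Load 4 — point force P=16 kN at a=24/5 m (b=L-a=16/5):
  R_A = Pb²(3a+b)/L³ = 16·(16/5)²·(3·(24/5)+(16/5))/8³ = 704/125 kN
  M_A = Pab²/L² = 16·(24/5)·(16/5)²/8² = 1536/125 kN·m
  R_B = Pa²(a+3b)/L³ = 16·(24/5)²·((24/5)+3·(16/5))/8³ = 1296/125 kN
  M_B = -Pa²b/L² = -16·(24/5)²·(16/5)/8² = -2304/125 kN·m
Superposition: R_A = 44021/3000 kN, M_A = 21091/750 kN·m, R_B = 45979/3000 kN, M_B = -7483/250 kN·m

R_A = 44021/3000 kN, M_A = 21091/750 kN·m, R_B = 45979/3000 kN, M_B = -7483/250 kN·m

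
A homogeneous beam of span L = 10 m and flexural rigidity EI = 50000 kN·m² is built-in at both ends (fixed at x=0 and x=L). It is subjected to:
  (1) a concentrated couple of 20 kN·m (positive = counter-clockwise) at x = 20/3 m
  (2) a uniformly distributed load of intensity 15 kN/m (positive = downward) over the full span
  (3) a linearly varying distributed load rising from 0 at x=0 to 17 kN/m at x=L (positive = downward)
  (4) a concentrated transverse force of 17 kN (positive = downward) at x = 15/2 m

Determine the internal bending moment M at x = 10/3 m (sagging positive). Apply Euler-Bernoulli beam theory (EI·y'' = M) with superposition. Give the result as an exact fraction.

M(10/3) = 162295/2592 kN·m

Load 1 — applied couple M₀=20 kN·m at a=20/3 m (b=L-a=10/3):
  M_1 = R_Ax - M_A  [x≤a] with R_A=8/3, M_A=20/3 = (8/3)·(10/3) - (20/3) = 20/9 kN·m
Load 2 — uniform load w=15 kN/m over full span:
  M_2 = wLx/2 - wL²/12 - wx²/2 = 15·10·(10/3)/2 - 15·10²/12 - 15·(10/3)²/2 = 125/3 kN·m
Load 3 — triangular load w₀=17 kN/m (0→w₀ over full span):
  M_3 = 3w₀Lx/20 - w₀L²/30 - w₀x³/(6L) = 3·17·10·(10/3)/20 - 17·10²/30 - 17·(10/3)³/(6·10) = 1445/81 kN·m
Load 4 — point force P=17 kN at a=15/2 m (b=L-a=5/2):
  M_4 = Pb²(3a+b)x/L³ - Pab²/L²  [x≤a] = 17·(5/2)²·(3·(15/2)+(5/2))·(10/3)/10³ - 17·(15/2)·(5/2)²/10² = 85/96 kN·m
Superposition: M = Σ M_i = 162295/2592 kN·m ≈ 62.613812 kN·m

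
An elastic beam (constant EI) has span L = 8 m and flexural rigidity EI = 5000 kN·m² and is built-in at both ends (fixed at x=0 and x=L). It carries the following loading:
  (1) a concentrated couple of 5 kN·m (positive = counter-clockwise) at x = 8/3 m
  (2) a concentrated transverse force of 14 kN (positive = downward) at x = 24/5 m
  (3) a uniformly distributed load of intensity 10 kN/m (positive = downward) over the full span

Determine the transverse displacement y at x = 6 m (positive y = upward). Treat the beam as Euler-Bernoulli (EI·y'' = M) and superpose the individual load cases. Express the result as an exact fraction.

y(6) = -2192/140625 m

Load 1 — applied couple M₀=5 kN·m at a=8/3 m (b=L-a=16/3):
  y_1 = (R_Ax³/6 - M_Ax²/2 - M₀(x-a)²/2)/EI  [x>a] with R_A=5/6, M_A=0 = ((5/6)·6³/6 - 0·6²/2 - 5·(6-(8/3))²/2)/5000 = 1/2250 m
Load 2 — point force P=14 kN at a=24/5 m (b=L-a=16/5):
  y_2 = -Pa²(L-x)²(3bL-(3b+a)(L-x))/(6L³EI)  [x>a] = -14·(24/5)²·(8-6)²·(3·(16/5)·8-(3·(16/5)+(24/5))·(8-6))/(6·8³·5000) = -63/15625 m
Load 3 — uniform load w=10 kN/m over full span:
  y_3 = -wx²(L-x)²/(24EI) = -10·6²·(8-6)²/(24·5000) = -3/250 m
Superposition: y = Σ y_i = -2192/140625 m ≈ -0.015588 m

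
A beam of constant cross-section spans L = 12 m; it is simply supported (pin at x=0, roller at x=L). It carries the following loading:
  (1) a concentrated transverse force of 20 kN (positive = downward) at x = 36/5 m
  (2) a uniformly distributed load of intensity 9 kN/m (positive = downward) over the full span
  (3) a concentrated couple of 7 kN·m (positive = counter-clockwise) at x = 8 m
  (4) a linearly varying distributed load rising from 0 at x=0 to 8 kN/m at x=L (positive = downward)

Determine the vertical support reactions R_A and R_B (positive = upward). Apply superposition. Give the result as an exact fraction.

Load 1 — point force P=20 kN at a=36/5 m (b=L-a=24/5):
  R_A = Pb/L = 20·(24/5)/12 = 8 kN
  R_B = Pa/L = 20·(36/5)/12 = 12 kN
Load 2 — uniform load w=9 kN/m over full span:
  R_A = wL/2 = 9·12/2 = 54 kN
  R_B = wL/2 = 9·12/2 = 54 kN
Load 3 — applied couple M₀=7 kN·m at a=8 m (b=L-a=4):
  R_A = M₀/L = 7/12 kN
  R_B = -M₀/L = -7/12 kN
Load 4 — triangular load w₀=8 kN/m (0→w₀ over full span):
  R_A = w₀L/6 = 8·12/6 = 16 kN
  R_B = w₀L/3 = 8·12/3 = 32 kN
Superposition: R_A = 943/12 kN, R_B = 1169/12 kN

R_A = 943/12 kN, R_B = 1169/12 kN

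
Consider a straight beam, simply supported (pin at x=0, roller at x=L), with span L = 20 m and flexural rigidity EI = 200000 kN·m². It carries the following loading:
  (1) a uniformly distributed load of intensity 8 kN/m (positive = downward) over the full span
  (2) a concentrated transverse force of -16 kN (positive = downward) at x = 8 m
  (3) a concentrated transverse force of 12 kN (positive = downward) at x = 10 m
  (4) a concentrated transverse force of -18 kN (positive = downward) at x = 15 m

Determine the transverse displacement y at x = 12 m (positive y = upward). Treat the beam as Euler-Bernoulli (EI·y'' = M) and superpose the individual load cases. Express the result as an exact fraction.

y(12) = -200399/3000000 m

Load 1 — uniform load w=8 kN/m over full span:
  y_1 = -wx(L³-2Lx²+x³)/(24EI) = -8·12·(20³-2·20·12²+12³)/(24·200000) = -248/3125 m
Load 2 — point force P=-16 kN at a=8 m (b=L-a=12):
  y_2 = -Pa(L-x)(2Lx-a²-x²)/(6LEI)  [x>a] = -(-16)·8·(20-12)·(2·20·12-8²-12²)/(6·20·200000) = 544/46875 m
Load 3 — point force P=12 kN at a=10 m (b=L-a=10):
  y_3 = -Pa(L-x)(2Lx-a²-x²)/(6LEI)  [x>a] = -12·10·(20-12)·(2·20·12-10²-12²)/(6·20·200000) = -59/6250 m
Load 4 — point force P=-18 kN at a=15 m (b=L-a=5):
  y_4 = -Pbx(L²-b²-x²)/(6LEI)  [x≤a] = -(-18)·5·12·(20²-5²-12²)/(6·20·200000) = 2079/200000 m
Superposition: y = Σ y_i = -200399/3000000 m ≈ -0.066800 m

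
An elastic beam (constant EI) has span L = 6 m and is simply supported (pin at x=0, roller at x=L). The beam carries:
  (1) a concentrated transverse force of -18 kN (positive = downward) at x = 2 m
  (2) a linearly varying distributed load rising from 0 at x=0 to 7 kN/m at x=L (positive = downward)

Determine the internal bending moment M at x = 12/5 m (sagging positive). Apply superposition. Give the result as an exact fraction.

Load 1 — point force P=-18 kN at a=2 m (b=L-a=4):
  M_1 = Pa(L-x)/L  [x>a] = (-18)·2·(6-(12/5))/6 = -108/5 kN·m
Load 2 — triangular load w₀=7 kN/m (0→w₀ over full span):
  M_2 = w₀Lx/6 - w₀x³/(6L) = 7·6·(12/5)/6 - 7·(12/5)³/(6·6) = 1764/125 kN·m
Superposition: M = Σ M_i = -936/125 kN·m ≈ -7.488000 kN·m

M(12/5) = -936/125 kN·m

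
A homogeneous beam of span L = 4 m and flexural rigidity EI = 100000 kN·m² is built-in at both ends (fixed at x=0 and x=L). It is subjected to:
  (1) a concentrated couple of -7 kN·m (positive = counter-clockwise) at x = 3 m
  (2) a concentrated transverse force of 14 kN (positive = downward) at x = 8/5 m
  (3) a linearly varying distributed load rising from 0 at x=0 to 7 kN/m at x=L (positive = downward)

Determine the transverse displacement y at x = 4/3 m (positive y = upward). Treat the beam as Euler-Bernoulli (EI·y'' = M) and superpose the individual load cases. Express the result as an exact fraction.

Load 1 — applied couple M₀=-7 kN·m at a=3 m (b=L-a=1):
  y_1 = (R_Ax³/6 - M_Ax²/2)/EI  [x≤a] with R_A=-63/32, M_A=-35/16 = ((-63/32)·(4/3)³/6 - (-35/16)·(4/3)²/2)/100000 = 7/600000 m
Load 2 — point force P=14 kN at a=8/5 m (b=L-a=12/5):
  y_2 = -Pb²x²(3aL-(3a+b)x)/(6L³EI)  [x≤a] = -14·(12/5)²·(4/3)²·(3·(8/5)·4-(3·(8/5)+(12/5))·(4/3))/(6·4³·100000) = -14/390625 m
Load 3 — triangular load w₀=7 kN/m (0→w₀ over full span):
  y_3 = -w₀x²(L-x)²(x+2L)/(120LEI) = -7·(4/3)²·(4-(4/3))²·((4/3)+2·4)/(120·4·100000) = -196/11390625 m
Superposition: y = Σ y_i = -754159/18225000000 m ≈ -0.000041 m

y(4/3) = -754159/18225000000 m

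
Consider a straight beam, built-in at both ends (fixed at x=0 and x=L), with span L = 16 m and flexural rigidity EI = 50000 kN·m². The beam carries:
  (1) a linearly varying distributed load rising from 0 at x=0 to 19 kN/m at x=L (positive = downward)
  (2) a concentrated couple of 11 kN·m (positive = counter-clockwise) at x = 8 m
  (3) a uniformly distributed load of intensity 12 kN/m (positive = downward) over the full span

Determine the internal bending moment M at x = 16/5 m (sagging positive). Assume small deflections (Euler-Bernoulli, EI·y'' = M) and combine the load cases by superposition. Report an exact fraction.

Load 1 — triangular load w₀=19 kN/m (0→w₀ over full span):
  M_1 = 3w₀Lx/20 - w₀L²/30 - w₀x³/(6L) = 3·19·16·(16/5)/20 - 19·16²/30 - 19·(16/5)³/(6·16) = -8512/375 kN·m
Load 2 — applied couple M₀=11 kN·m at a=8 m (b=L-a=8):
  M_2 = R_Ax - M_A  [x≤a] with R_A=33/32, M_A=11/4 = (33/32)·(16/5) - (11/4) = 11/20 kN·m
Load 3 — uniform load w=12 kN/m over full span:
  M_3 = wLx/2 - wL²/12 - wx²/2 = 12·16·(16/5)/2 - 12·16²/12 - 12·(16/5)²/2 = -256/25 kN·m
Superposition: M = Σ M_i = -48583/1500 kN·m ≈ -32.388667 kN·m

M(16/5) = -48583/1500 kN·m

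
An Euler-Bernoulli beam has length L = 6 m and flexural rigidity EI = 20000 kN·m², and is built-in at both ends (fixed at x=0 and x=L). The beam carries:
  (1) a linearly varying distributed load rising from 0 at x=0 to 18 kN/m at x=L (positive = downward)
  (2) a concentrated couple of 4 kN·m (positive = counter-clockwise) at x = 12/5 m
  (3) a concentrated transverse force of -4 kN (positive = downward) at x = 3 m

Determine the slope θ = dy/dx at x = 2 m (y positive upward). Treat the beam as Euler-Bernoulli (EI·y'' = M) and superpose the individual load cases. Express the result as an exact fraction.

θ(2) = -123/250000 rad

Load 1 — triangular load w₀=18 kN/m (0→w₀ over full span):
  θ_1 = -w₀(2x(L-x)(L-2x)(x+2L)+x²(L-x)²)/(120LEI) = -18·(2·2·(6-2)·(6-2·2)·(2+2·6)+2²·(6-2)²)/(120·6·20000) = -2/3125 rad
Load 2 — applied couple M₀=4 kN·m at a=12/5 m (b=L-a=18/5):
  θ_2 = (R_Ax²/2 - M_Ax)/EI  [x≤a] with R_A=24/25, M_A=12/25 = ((24/25)·2²/2 - (12/25)·2)/20000 = 3/62500 rad
Load 3 — point force P=-4 kN at a=3 m (b=L-a=3):
  θ_3 = -Pb²x(2aL-(3a+b)x)/(2L³EI)  [x≤a] = -(-4)·3²·2·(2·3·6-(3·3+3)·2)/(2·6³·20000) = 1/10000 rad
Superposition: θ = Σ θ_i = -123/250000 rad ≈ -0.000492 rad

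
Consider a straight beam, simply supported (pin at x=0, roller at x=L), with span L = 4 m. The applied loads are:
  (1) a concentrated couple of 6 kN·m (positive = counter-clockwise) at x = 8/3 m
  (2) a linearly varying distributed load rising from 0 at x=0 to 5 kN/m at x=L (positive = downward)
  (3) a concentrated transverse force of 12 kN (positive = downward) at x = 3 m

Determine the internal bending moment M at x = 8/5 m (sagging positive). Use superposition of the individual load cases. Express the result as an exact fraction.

M(8/5) = 292/25 kN·m

Load 1 — applied couple M₀=6 kN·m at a=8/3 m (b=L-a=4/3):
  M_1 = M₀x/L  [x≤a] = 6·(8/5)/4 = 12/5 kN·m
Load 2 — triangular load w₀=5 kN/m (0→w₀ over full span):
  M_2 = w₀Lx/6 - w₀x³/(6L) = 5·4·(8/5)/6 - 5·(8/5)³/(6·4) = 112/25 kN·m
Load 3 — point force P=12 kN at a=3 m (b=L-a=1):
  M_3 = Pbx/L  [x≤a] = 12·1·(8/5)/4 = 24/5 kN·m
Superposition: M = Σ M_i = 292/25 kN·m ≈ 11.680000 kN·m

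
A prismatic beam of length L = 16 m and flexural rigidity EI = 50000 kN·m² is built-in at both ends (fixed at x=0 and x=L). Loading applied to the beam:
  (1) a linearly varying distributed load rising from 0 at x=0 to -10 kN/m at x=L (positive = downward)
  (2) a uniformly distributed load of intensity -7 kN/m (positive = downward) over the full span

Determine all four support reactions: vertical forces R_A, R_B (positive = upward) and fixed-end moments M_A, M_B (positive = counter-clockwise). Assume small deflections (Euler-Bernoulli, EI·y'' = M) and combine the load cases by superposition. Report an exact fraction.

Load 1 — triangular load w₀=-10 kN/m (0→w₀ over full span):
  R_A = 3w₀L/20 = 3·(-10)·16/20 = -24 kN
  M_A = w₀L²/30 = (-10)·16²/30 = -256/3 kN·m
  R_B = 7w₀L/20 = 7·(-10)·16/20 = -56 kN
  M_B = -w₀L²/20 = -(-10)·16²/20 = 128 kN·m
Load 2 — uniform load w=-7 kN/m over full span:
  R_A = wL/2 = (-7)·16/2 = -56 kN
  M_A = wL²/12 = (-7)·16²/12 = -448/3 kN·m
  R_B = wL/2 = (-7)·16/2 = -56 kN
  M_B = -wL²/12 = -(-7)·16²/12 = 448/3 kN·m
Superposition: R_A = -80 kN, M_A = -704/3 kN·m, R_B = -112 kN, M_B = 832/3 kN·m

R_A = -80 kN, M_A = -704/3 kN·m, R_B = -112 kN, M_B = 832/3 kN·m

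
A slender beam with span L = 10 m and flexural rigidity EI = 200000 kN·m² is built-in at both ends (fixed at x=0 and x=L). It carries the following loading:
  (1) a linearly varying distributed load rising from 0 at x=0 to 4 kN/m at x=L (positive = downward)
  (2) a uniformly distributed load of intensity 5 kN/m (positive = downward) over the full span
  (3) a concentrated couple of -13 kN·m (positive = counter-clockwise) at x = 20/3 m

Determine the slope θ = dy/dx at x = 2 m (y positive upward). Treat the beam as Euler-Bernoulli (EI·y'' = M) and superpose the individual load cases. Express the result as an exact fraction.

θ(2) = -373/1500000 rad

Load 1 — triangular load w₀=4 kN/m (0→w₀ over full span):
  θ_1 = -w₀(2x(L-x)(L-2x)(x+2L)+x²(L-x)²)/(120LEI) = -4·(2·2·(10-2)·(10-2·2)·(2+2·10)+2²·(10-2)²)/(120·10·200000) = -7/93750 rad
Load 2 — uniform load w=5 kN/m over full span:
  θ_2 = -wx(L-x)(L-2x)/(12EI) = -5·2·(10-2)·(10-2·2)/(12·200000) = -1/5000 rad
Load 3 — applied couple M₀=-13 kN·m at a=20/3 m (b=L-a=10/3):
  θ_3 = (R_Ax²/2 - M_Ax)/EI  [x≤a] with R_A=-26/15, M_A=-13/3 = ((-26/15)·2²/2 - (-13/3)·2)/200000 = 13/500000 rad
Superposition: θ = Σ θ_i = -373/1500000 rad ≈ -0.000249 rad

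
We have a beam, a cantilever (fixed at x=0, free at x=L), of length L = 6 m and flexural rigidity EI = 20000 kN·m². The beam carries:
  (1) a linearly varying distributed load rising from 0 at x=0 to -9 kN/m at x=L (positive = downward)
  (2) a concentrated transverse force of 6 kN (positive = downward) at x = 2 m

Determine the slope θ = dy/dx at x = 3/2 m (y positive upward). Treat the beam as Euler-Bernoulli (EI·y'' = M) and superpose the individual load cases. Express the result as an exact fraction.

Load 1 — triangular load w₀=-9 kN/m (0→w₀ over full span):
  θ_1 = (w₀Lx²/4-w₀L²x/3-w₀x⁴/(24L))/EI = ((-9)·6·(3/2)²/4-(-9)·6²·(3/2)/3-(-9)·(3/2)⁴/(24·6))/20000 = 33777/5120000 rad
Load 2 — point force P=6 kN at a=2 m (b=L-a=4):
  θ_2 = -Px(2a-x)/(2EI)  [x≤a] = -6·(3/2)·(2·2-(3/2))/(2·20000) = -9/16000 rad
Superposition: θ = Σ θ_i = 30897/5120000 rad ≈ 0.006035 rad

θ(3/2) = 30897/5120000 rad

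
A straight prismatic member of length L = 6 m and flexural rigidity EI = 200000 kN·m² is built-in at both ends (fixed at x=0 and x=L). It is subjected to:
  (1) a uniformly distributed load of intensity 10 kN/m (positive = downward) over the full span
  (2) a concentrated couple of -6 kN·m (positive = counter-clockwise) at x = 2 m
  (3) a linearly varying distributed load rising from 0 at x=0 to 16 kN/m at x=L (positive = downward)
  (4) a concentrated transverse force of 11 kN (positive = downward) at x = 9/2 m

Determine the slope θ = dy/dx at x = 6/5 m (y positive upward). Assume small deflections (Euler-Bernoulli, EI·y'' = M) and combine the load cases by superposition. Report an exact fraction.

θ(6/5) = -168087/1000000000 rad

Load 1 — uniform load w=10 kN/m over full span:
  θ_1 = -wx(L-x)(L-2x)/(12EI) = -10·(6/5)·(6-(6/5))·(6-2·(6/5))/(12·200000) = -27/312500 rad
Load 2 — applied couple M₀=-6 kN·m at a=2 m (b=L-a=4):
  θ_2 = (R_Ax²/2 - M_Ax)/EI  [x≤a] with R_A=-4/3, M_A=0 = ((-4/3)·(6/5)²/2 - 0·(6/5))/200000 = -3/625000 rad
Load 3 — triangular load w₀=16 kN/m (0→w₀ over full span):
  θ_3 = -w₀(2x(L-x)(L-2x)(x+2L)+x²(L-x)²)/(120LEI) = -16·(2·(6/5)·(6-(6/5))·(6-2·(6/5))·((6/5)+2·6)+(6/5)²·(6-(6/5))²)/(120·6·200000) = -126/1953125 rad
Load 4 — point force P=11 kN at a=9/2 m (b=L-a=3/2):
  θ_4 = -Pb²x(2aL-(3a+b)x)/(2L³EI)  [x≤a] = -11·(3/2)²·(6/5)·(2·(9/2)·6-(3·(9/2)+(3/2))·(6/5))/(2·6³·200000) = -99/8000000 rad
Superposition: θ = Σ θ_i = -168087/1000000000 rad ≈ -0.000168 rad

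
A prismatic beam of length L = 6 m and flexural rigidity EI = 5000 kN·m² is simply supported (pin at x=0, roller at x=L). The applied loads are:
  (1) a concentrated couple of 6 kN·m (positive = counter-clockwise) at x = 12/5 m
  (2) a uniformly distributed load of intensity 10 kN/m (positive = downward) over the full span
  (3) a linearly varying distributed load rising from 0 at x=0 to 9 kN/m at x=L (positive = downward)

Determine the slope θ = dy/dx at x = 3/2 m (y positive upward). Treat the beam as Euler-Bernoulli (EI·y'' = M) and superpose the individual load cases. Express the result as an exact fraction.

Load 1 — applied couple M₀=6 kN·m at a=12/5 m (b=L-a=18/5):
  θ_1 = (M₀x²/(2L)+C₁)/EI  [x≤a] with C₁=M₀(3b²-L²)/(6L)=12/25 = (6·(3/2)²/(2·6)+(12/25))/5000 = 321/1000000 rad
Load 2 — uniform load w=10 kN/m over full span:
  θ_2 = -w(L³-6Lx²+4x³)/(24EI) = -10·(6³-6·6·(3/2)²+4·(3/2)³)/(24·5000) = -99/8000 rad
Load 3 — triangular load w₀=9 kN/m (0→w₀ over full span):
  θ_3 = -w₀(7L⁴-30L²x²+15x⁴)/(360LEI) = -9·(7·6⁴-30·6²·(3/2)²+15·(3/2)⁴)/(360·6·5000) = -35829/6400000 rad
Superposition: θ = Σ θ_i = -564873/32000000 rad ≈ -0.017652 rad

θ(3/2) = -564873/32000000 rad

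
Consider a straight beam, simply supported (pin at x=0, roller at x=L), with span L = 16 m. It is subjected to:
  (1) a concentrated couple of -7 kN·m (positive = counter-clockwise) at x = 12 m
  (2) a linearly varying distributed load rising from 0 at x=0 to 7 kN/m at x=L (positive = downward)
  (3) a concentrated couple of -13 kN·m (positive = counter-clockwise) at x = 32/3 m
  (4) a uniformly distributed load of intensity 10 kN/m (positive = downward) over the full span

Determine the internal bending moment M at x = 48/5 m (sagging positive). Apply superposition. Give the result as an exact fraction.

Load 1 — applied couple M₀=-7 kN·m at a=12 m (b=L-a=4):
  M_1 = M₀x/L  [x≤a] = (-7)·(48/5)/16 = -21/5 kN·m
Load 2 — triangular load w₀=7 kN/m (0→w₀ over full span):
  M_2 = w₀Lx/6 - w₀x³/(6L) = 7·16·(48/5)/6 - 7·(48/5)³/(6·16) = 14336/125 kN·m
Load 3 — applied couple M₀=-13 kN·m at a=32/3 m (b=L-a=16/3):
  M_3 = M₀x/L  [x≤a] = (-13)·(48/5)/16 = -39/5 kN·m
Load 4 — uniform load w=10 kN/m over full span:
  M_4 = wx(L-x)/2 = 10·(48/5)·(16-(48/5))/2 = 1536/5 kN·m
Superposition: M = Σ M_i = 51236/125 kN·m ≈ 409.888000 kN·m

M(48/5) = 51236/125 kN·m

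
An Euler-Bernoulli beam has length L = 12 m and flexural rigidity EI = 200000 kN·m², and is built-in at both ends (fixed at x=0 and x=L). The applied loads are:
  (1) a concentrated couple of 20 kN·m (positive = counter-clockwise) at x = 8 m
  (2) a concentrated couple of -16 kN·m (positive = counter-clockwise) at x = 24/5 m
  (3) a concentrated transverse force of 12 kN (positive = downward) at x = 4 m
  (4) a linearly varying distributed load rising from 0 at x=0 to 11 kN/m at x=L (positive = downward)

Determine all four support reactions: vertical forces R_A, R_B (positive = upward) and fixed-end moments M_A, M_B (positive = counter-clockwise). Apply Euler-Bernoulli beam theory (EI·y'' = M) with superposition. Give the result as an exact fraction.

Load 1 — applied couple M₀=20 kN·m at a=8 m (b=L-a=4):
  R_A = 6M₀ab/L³ = 6·20·8·4/12³ = 20/9 kN
  M_A = M₀b(2a-b)/L² = 20·4·(2·8-4)/12² = 20/3 kN·m
  R_B = -6M₀ab/L³ = -6·20·8·4/12³ = -20/9 kN
  M_B = M₀a(2b-a)/L² = 20·8·(2·4-8)/12² = 0 kN·m
Load 2 — applied couple M₀=-16 kN·m at a=24/5 m (b=L-a=36/5):
  R_A = 6M₀ab/L³ = 6·(-16)·(24/5)·(36/5)/12³ = -48/25 kN
  M_A = M₀b(2a-b)/L² = (-16)·(36/5)·(2·(24/5)-(36/5))/12² = -48/25 kN·m
  R_B = -6M₀ab/L³ = -6·(-16)·(24/5)·(36/5)/12³ = 48/25 kN
  M_B = M₀a(2b-a)/L² = (-16)·(24/5)·(2·(36/5)-(24/5))/12² = -128/25 kN·m
Load 3 — point force P=12 kN at a=4 m (b=L-a=8):
  R_A = Pb²(3a+b)/L³ = 12·8²·(3·4+8)/12³ = 80/9 kN
  M_A = Pab²/L² = 12·4·8²/12² = 64/3 kN·m
  R_B = Pa²(a+3b)/L³ = 12·4²·(4+3·8)/12³ = 28/9 kN
  M_B = -Pa²b/L² = -12·4²·8/12² = -32/3 kN·m
Load 4 — triangular load w₀=11 kN/m (0→w₀ over full span):
  R_A = 3w₀L/20 = 3·11·12/20 = 99/5 kN
  M_A = w₀L²/30 = 11·12²/30 = 264/5 kN·m
  R_B = 7w₀L/20 = 7·11·12/20 = 231/5 kN
  M_B = -w₀L²/20 = -11·12²/20 = -396/5 kN·m
Superposition: R_A = 6523/225 kN, M_A = 1972/25 kN·m, R_B = 11027/225 kN, M_B = -7124/75 kN·m

R_A = 6523/225 kN, M_A = 1972/25 kN·m, R_B = 11027/225 kN, M_B = -7124/75 kN·m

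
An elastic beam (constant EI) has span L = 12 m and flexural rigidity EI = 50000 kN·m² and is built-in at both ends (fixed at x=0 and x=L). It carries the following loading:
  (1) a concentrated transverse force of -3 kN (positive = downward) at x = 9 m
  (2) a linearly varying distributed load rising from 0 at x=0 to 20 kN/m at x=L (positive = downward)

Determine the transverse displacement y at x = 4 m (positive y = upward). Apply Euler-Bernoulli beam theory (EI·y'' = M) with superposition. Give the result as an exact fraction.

Load 1 — point force P=-3 kN at a=9 m (b=L-a=3):
  y_1 = -Pb²x²(3aL-(3a+b)x)/(6L³EI)  [x≤a] = -(-3)·3²·4²·(3·9·12-(3·9+3)·4)/(6·12³·50000) = 17/100000 m
Load 2 — triangular load w₀=20 kN/m (0→w₀ over full span):
  y_2 = -w₀x²(L-x)²(x+2L)/(120LEI) = -20·4²·(12-4)²·(4+2·12)/(120·12·50000) = -224/28125 m
Superposition: y = Σ y_i = -1403/180000 m ≈ -0.007794 m

y(4) = -1403/180000 m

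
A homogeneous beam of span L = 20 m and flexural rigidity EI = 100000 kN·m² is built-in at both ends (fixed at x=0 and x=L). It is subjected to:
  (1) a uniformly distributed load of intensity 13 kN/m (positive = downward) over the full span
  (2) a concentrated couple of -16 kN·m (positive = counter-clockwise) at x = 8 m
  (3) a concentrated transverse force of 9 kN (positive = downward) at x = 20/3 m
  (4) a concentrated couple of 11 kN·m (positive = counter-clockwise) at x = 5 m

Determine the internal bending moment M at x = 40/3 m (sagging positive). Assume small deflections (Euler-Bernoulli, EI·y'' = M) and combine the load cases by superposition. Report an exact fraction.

M(40/3) = 178247/1200 kN·m

Load 1 — uniform load w=13 kN/m over full span:
  M_1 = wLx/2 - wL²/12 - wx²/2 = 13·20·(40/3)/2 - 13·20²/12 - 13·(40/3)²/2 = 1300/9 kN·m
Load 2 — applied couple M₀=-16 kN·m at a=8 m (b=L-a=12):
  M_2 = R_Ax - M_A - M₀  [x>a] with R_A=-144/125, M_A=-48/25 = (-144/125)·(40/3) - (-48/25) - (-16) = 64/25 kN·m
Load 3 — point force P=9 kN at a=20/3 m (b=L-a=40/3):
  M_3 = Pa²(a+3b)(L-x)/L³ - Pa²b/L²  [x>a] = 9·(20/3)²·((20/3)+3·(40/3))·(20-(40/3))/20³ - 9·(20/3)²·(40/3)/20² = 20/9 kN·m
Load 4 — applied couple M₀=11 kN·m at a=5 m (b=L-a=15):
  M_4 = R_Ax - M_A - M₀  [x>a] with R_A=99/160, M_A=-33/16 = (99/160)·(40/3) - (-33/16) - 11 = -11/16 kN·m
Superposition: M = Σ M_i = 178247/1200 kN·m ≈ 148.539167 kN·m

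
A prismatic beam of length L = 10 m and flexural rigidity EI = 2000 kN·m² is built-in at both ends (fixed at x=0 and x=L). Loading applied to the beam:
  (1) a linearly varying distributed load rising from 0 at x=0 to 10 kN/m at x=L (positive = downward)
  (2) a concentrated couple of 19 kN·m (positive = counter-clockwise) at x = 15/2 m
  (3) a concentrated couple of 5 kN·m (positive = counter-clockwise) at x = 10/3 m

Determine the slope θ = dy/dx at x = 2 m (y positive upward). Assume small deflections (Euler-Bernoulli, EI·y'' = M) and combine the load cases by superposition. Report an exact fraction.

Load 1 — triangular load w₀=10 kN/m (0→w₀ over full span):
  θ_1 = -w₀(2x(L-x)(L-2x)(x+2L)+x²(L-x)²)/(120LEI) = -10·(2·2·(10-2)·(10-2·2)·(2+2·10)+2²·(10-2)²)/(120·10·2000) = -7/375 rad
Load 2 — applied couple M₀=19 kN·m at a=15/2 m (b=L-a=5/2):
  θ_2 = (R_Ax²/2 - M_Ax)/EI  [x≤a] with R_A=171/80, M_A=95/16 = ((171/80)·2²/2 - (95/16)·2)/2000 = -19/5000 rad
Load 3 — applied couple M₀=5 kN·m at a=10/3 m (b=L-a=20/3):
  θ_3 = (R_Ax²/2 - M_Ax)/EI  [x≤a] with R_A=2/3, M_A=0 = ((2/3)·2²/2 - 0·2)/2000 = 1/1500 rad
Superposition: θ = Σ θ_i = -109/5000 rad ≈ -0.021800 rad

θ(2) = -109/5000 rad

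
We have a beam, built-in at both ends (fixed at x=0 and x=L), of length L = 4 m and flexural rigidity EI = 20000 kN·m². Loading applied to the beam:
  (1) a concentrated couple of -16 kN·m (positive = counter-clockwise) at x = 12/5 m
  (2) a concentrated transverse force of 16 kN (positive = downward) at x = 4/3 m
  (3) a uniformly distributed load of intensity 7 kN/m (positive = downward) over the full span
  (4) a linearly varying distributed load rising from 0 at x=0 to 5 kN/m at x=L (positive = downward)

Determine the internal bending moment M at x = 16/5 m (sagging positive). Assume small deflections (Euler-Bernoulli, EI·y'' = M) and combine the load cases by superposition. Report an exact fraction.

M(16/5) = 1124/1125 kN·m

Load 1 — applied couple M₀=-16 kN·m at a=12/5 m (b=L-a=8/5):
  M_1 = R_Ax - M_A - M₀  [x>a] with R_A=-144/25, M_A=-128/25 = (-144/25)·(16/5) - (-128/25) - (-16) = 336/125 kN·m
Load 2 — point force P=16 kN at a=4/3 m (b=L-a=8/3):
  M_2 = Pa²(a+3b)(L-x)/L³ - Pa²b/L²  [x>a] = 16·(4/3)²·((4/3)+3·(8/3))·(4-(16/5))/4³ - 16·(4/3)²·(8/3)/4² = -64/45 kN·m
Load 3 — uniform load w=7 kN/m over full span:
  M_3 = wLx/2 - wL²/12 - wx²/2 = 7·4·(16/5)/2 - 7·4²/12 - 7·(16/5)²/2 = -28/75 kN·m
Load 4 — triangular load w₀=5 kN/m (0→w₀ over full span):
  M_4 = 3w₀Lx/20 - w₀L²/30 - w₀x³/(6L) = 3·5·4·(16/5)/20 - 5·4²/30 - 5·(16/5)³/(6·4) = 8/75 kN·m
Superposition: M = Σ M_i = 1124/1125 kN·m ≈ 0.999111 kN·m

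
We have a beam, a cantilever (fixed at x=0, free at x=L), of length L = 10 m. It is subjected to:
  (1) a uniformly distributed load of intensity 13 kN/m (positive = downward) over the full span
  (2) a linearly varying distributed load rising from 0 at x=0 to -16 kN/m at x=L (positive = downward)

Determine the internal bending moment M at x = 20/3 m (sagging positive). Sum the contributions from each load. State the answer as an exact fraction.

M(20/3) = 550/81 kN·m

Load 1 — uniform load w=13 kN/m over full span:
  M_1 = -w(L-x)²/2 = -13·(10-(20/3))²/2 = -650/9 kN·m
Load 2 — triangular load w₀=-16 kN/m (0→w₀ over full span):
  M_2 = w₀Lx/2 - w₀L²/3 - w₀x³/(6L) = (-16)·10·(20/3)/2 - (-16)·10²/3 - (-16)·(20/3)³/(6·10) = 6400/81 kN·m
Superposition: M = Σ M_i = 550/81 kN·m ≈ 6.790123 kN·m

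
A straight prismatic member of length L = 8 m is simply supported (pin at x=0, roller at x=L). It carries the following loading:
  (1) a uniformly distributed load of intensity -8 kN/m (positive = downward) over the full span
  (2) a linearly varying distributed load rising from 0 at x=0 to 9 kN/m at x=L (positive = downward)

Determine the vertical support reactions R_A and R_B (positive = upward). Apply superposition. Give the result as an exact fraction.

Load 1 — uniform load w=-8 kN/m over full span:
  R_A = wL/2 = (-8)·8/2 = -32 kN
  R_B = wL/2 = (-8)·8/2 = -32 kN
Load 2 — triangular load w₀=9 kN/m (0→w₀ over full span):
  R_A = w₀L/6 = 9·8/6 = 12 kN
  R_B = w₀L/3 = 9·8/3 = 24 kN
Superposition: R_A = -20 kN, R_B = -8 kN

R_A = -20 kN, R_B = -8 kN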